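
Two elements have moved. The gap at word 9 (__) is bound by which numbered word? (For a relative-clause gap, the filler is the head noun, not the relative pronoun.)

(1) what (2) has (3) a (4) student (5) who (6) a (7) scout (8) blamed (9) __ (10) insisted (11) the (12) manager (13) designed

4

The marked gap is inside the relative clause, the direct object of "blamed".
Its filler is the head noun "student" (via "who"), at word 4.
(The other dependency links word 1 to a gap after word 13.)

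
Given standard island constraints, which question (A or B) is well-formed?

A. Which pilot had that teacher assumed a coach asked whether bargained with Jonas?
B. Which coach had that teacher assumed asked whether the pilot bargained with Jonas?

In A, the wh-phrase is extracted from inside a wh-island (introduced by "whether"), which blocks movement.
In B, the extraction path crosses only that-complement boundaries, which are transparent.
So B is grammatical.

B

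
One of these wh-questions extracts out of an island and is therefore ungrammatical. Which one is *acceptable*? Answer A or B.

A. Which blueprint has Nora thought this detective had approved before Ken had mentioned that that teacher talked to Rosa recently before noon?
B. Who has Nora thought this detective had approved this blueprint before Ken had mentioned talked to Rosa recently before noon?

In B, the wh-phrase is extracted from inside an adjunct island (introduced by "before"), which blocks movement.
In A, the extraction path crosses only that-complement boundaries, which are transparent.
So A is grammatical.

A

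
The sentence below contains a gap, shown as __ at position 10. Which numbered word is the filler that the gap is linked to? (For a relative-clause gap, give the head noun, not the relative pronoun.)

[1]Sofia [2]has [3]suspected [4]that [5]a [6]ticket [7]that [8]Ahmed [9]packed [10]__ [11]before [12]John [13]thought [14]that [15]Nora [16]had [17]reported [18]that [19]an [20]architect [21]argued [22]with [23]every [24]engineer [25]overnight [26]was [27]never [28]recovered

The gap at 10 is the object of "packed", inside a relative clause.
The relative pronoun is "that" (word 7); it is bound by the head noun immediately before it.
Its filler is the head noun "ticket", at word 6.

6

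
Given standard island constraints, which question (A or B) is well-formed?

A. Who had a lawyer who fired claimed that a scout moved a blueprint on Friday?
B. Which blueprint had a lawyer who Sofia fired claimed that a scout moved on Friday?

B

In A, the wh-phrase is extracted from inside a complex-NP island (relative clause) (introduced by "who"), which blocks movement.
In B, the extraction path crosses only that-complement boundaries, which are transparent.
So B is grammatical.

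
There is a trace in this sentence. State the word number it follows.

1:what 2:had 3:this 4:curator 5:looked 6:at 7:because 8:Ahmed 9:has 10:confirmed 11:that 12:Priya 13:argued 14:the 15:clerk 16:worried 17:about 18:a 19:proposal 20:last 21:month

6

The displaced element is "what" (word 1).
It functions as the object of the preposition "at" of "looked", so the gap sits immediately after word 6 ("at").
Base order: This curator had looked at what because Ahmed has confirmed that Priya argued the clerk worried about a proposal last month.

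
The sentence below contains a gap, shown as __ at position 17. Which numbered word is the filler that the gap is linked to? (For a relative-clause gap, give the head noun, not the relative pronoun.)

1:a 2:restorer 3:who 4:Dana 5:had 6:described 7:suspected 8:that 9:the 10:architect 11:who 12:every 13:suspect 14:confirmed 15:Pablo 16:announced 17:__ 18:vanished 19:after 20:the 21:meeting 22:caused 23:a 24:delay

The gap at 17 is the subject of "vanished", inside a relative clause.
The relative pronoun is "who" (word 11); it is bound by the head noun immediately before it.
Its filler is the head noun "architect", at word 10.

10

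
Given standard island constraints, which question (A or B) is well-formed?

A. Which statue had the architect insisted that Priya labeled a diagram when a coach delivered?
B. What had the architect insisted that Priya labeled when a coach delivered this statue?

In A, the wh-phrase is extracted from inside an adjunct island (introduced by "when"), which blocks movement.
In B, the extraction path crosses only that-complement boundaries, which are transparent.
So B is grammatical.

B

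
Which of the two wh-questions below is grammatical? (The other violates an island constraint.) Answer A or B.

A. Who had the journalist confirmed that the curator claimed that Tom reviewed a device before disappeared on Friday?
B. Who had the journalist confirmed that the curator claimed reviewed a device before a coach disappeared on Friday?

B

In A, the wh-phrase is extracted from inside an adjunct island (introduced by "before"), which blocks movement.
In B, the extraction path crosses only that-complement boundaries, which are transparent.
So B is grammatical.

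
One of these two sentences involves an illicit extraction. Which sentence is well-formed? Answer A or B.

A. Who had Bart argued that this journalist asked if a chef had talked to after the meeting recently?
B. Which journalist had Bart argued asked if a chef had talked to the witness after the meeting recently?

In A, the wh-phrase is extracted from inside a wh-island (introduced by "if"), which blocks movement.
In B, the extraction path crosses only that-complement boundaries, which are transparent.
So B is grammatical.

B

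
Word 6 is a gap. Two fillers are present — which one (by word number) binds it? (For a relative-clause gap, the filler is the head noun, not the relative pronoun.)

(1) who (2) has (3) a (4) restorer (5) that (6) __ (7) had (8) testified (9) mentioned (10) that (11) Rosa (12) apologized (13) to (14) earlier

The marked gap is inside the relative clause, the subject of "testified".
Its filler is the head noun "restorer" (via "that"), at word 4.
(The other dependency links word 1 to a gap after word 13.)

4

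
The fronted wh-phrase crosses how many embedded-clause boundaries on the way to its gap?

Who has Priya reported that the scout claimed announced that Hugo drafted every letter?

"who" is extracted from the subject of "announced".
Boundaries crossed, outermost first: [that], [Ø] — 2 in total.

2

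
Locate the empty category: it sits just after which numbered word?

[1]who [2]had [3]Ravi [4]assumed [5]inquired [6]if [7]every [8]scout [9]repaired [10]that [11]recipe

4

The displaced element is "who" (word 1).
It is linked across 1 clause boundary (Ø).
It functions as the subject of "inquired", so the gap sits immediately after word 4 ("assumed").
Base order: Ravi had assumed that who inquired if every scout repaired that recipe.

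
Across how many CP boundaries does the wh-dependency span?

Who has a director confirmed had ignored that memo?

1

"who" is extracted from the subject of "ignored".
Boundaries crossed, outermost first: [Ø] — 1 in total.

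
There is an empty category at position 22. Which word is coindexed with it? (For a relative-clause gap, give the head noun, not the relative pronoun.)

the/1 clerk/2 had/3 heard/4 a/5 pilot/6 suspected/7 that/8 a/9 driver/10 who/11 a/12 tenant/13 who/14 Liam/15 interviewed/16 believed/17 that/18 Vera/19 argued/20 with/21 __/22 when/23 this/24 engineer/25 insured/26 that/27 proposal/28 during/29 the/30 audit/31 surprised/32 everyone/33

10

The gap at 22 is the prepositional object of "argued", inside a relative clause.
The relative pronoun is "who" (word 11); it is bound by the head noun immediately before it.
Its filler is the head noun "driver", at word 10.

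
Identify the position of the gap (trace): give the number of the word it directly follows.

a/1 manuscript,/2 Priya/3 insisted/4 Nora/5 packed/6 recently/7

The displaced element is "a manuscript" (word 2).
It is linked across 1 clause boundary (Ø).
It functions as the direct object of "packed", so the gap sits immediately after word 6 ("packed").
Base order: Priya insisted Nora packed a manuscript recently.

6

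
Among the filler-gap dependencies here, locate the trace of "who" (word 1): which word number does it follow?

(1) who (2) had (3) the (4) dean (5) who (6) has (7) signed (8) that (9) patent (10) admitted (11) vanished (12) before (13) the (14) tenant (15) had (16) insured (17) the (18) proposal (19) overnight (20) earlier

The displaced element is "who" (word 1).
It is linked across 1 clause boundary (Ø).
It functions as the subject of "vanished", so the gap sits immediately after word 10 ("admitted").
Base order: The dean who has signed that patent had admitted that who vanished before the tenant had insured the proposal overnight earlier.

10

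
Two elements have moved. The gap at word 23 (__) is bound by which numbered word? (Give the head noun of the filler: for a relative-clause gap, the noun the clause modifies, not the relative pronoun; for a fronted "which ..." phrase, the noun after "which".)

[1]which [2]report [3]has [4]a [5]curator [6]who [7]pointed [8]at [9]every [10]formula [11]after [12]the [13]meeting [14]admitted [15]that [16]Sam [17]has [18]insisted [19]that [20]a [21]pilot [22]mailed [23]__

The marked gap is the direct object of "mailed".
Its filler is the fronted wh-phrase "which report", at word 2.
(The other dependency links word 5 to a gap after word 6.)

2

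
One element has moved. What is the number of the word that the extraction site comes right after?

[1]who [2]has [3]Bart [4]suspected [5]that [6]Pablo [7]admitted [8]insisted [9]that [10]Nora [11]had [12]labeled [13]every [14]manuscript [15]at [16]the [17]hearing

7

The displaced element is "who" (word 1).
It is linked across 2 clause boundaries (that → Ø).
It functions as the subject of "insisted", so the gap sits immediately after word 7 ("admitted").
Base order: Bart has suspected that Pablo admitted that who insisted that Nora had labeled every manuscript at the hearing.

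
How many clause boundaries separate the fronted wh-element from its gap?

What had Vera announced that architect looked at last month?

"what" is extracted from the PP object of "looked".
Boundaries crossed, outermost first: [Ø] — 1 in total.

1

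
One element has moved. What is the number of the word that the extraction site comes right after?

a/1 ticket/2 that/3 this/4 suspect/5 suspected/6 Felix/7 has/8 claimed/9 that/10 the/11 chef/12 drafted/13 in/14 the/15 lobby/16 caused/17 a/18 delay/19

The displaced element is "a ticket" (word 2).
It is linked across 2 clause boundaries (Ø → that).
It functions as the direct object of "drafted", so the gap sits immediately after word 13 ("drafted").
Base order: This suspect suspected Felix has claimed that the chef drafted a ticket in the lobby.

13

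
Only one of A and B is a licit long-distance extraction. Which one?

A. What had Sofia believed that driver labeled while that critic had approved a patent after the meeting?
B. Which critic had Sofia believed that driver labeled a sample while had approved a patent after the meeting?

In B, the wh-phrase is extracted from inside an adjunct island (introduced by "while"), which blocks movement.
In A, the extraction path crosses only that-complement boundaries, which are transparent.
So A is grammatical.

A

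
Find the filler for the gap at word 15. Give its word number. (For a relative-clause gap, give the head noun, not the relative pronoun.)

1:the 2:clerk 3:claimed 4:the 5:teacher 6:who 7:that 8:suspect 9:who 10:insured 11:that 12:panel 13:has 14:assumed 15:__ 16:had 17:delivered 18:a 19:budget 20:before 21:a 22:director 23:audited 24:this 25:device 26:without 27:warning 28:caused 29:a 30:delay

5

The gap at 15 is the subject of "delivered", inside a relative clause.
The relative pronoun is "who" (word 6); it is bound by the head noun immediately before it.
Its filler is the head noun "teacher", at word 5.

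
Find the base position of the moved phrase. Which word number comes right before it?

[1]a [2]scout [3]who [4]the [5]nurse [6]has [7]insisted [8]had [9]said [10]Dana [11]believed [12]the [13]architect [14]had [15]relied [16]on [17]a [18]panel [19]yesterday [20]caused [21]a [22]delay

7

The displaced element is "a scout" (word 2).
It is linked across 1 clause boundary (Ø).
It functions as the subject of "said", so the gap sits immediately after word 7 ("insisted").
Base order: The nurse has insisted that a scout had said Dana believed the architect had relied on a panel yesterday.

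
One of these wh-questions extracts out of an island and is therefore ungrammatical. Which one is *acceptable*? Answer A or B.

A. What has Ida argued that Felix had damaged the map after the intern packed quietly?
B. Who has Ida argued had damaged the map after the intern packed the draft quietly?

B

In A, the wh-phrase is extracted from inside an adjunct island (introduced by "after"), which blocks movement.
In B, the extraction path crosses only that-complement boundaries, which are transparent.
So B is grammatical.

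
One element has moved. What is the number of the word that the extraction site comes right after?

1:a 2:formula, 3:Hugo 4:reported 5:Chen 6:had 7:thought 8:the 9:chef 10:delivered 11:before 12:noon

10

The displaced element is "a formula" (word 2).
It is linked across 2 clause boundaries (Ø → Ø).
It functions as the direct object of "delivered", so the gap sits immediately after word 10 ("delivered").
Base order: Hugo reported Chen had thought the chef delivered a formula before noon.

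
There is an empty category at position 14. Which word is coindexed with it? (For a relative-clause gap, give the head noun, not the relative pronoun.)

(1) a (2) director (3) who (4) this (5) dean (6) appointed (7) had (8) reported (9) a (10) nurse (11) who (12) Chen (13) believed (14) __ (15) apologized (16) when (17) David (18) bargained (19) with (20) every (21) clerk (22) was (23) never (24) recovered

The gap at 14 is the subject of "apologized", inside a relative clause.
The relative pronoun is "who" (word 11); it is bound by the head noun immediately before it.
Its filler is the head noun "nurse", at word 10.

10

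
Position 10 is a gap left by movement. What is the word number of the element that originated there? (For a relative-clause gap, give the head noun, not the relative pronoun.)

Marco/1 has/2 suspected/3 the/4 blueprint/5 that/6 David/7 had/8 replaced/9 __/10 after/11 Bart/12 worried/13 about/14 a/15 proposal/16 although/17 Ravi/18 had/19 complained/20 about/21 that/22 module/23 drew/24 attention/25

5

The gap at 10 is the object of "replaced", inside a relative clause.
The relative pronoun is "that" (word 6); it is bound by the head noun immediately before it.
Its filler is the head noun "blueprint", at word 5.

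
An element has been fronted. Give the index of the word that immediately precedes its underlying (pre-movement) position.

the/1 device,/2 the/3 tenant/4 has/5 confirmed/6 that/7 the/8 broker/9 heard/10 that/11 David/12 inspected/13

The displaced element is "the device" (word 2).
It is linked across 2 clause boundaries (that → that).
It functions as the direct object of "inspected", so the gap sits immediately after word 13 ("inspected").
Base order: The tenant has confirmed that the broker heard that David inspected the device.

13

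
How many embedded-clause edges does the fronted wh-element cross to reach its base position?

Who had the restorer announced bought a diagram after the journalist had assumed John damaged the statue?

"who" is extracted from the subject of "bought".
Boundaries crossed, outermost first: [Ø] — 1 in total.

1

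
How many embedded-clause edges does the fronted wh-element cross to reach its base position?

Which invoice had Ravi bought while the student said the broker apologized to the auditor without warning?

0

"which invoice" originates inside the matrix clause — no clause boundary is crossed.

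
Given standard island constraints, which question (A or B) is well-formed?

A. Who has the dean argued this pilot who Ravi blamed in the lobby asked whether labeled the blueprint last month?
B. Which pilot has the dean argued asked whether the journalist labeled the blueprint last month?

B

In A, the wh-phrase is extracted from inside a wh-island (introduced by "whether"), which blocks movement.
In B, the extraction path crosses only that-complement boundaries, which are transparent.
So B is grammatical.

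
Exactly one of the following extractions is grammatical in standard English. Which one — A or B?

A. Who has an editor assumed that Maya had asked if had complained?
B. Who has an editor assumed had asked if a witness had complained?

In A, the wh-phrase is extracted from inside a wh-island (introduced by "if"), which blocks movement.
In B, the extraction path crosses only that-complement boundaries, which are transparent.
So B is grammatical.

B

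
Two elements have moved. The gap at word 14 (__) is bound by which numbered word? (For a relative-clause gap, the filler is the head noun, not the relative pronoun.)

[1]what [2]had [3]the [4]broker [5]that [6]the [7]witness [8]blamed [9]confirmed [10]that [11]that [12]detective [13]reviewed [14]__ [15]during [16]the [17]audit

1

The marked gap is the direct object of "reviewed".
Its filler is the fronted wh-phrase "what", at word 1.
(The other dependency links word 4 to a gap after word 8.)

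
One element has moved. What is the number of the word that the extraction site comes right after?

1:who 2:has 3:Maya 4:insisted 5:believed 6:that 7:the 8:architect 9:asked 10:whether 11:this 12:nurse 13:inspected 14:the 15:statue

4

The displaced element is "who" (word 1).
It is linked across 1 clause boundary (Ø).
It functions as the subject of "believed", so the gap sits immediately after word 4 ("insisted").
Base order: Maya has insisted that who believed that the architect asked whether this nurse inspected the statue.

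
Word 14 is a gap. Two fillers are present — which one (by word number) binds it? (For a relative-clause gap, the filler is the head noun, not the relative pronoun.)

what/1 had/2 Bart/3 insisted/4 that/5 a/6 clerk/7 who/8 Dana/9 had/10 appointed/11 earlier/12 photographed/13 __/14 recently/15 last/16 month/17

1

The marked gap is the direct object of "photographed".
Its filler is the fronted wh-phrase "what", at word 1.
(The other dependency links word 7 to a gap after word 11.)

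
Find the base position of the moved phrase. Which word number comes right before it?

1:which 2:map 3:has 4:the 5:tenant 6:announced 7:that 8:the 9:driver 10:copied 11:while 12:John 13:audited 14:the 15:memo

10

The displaced element is "which map" (word 2).
It is linked across 1 clause boundary (that).
It functions as the direct object of "copied", so the gap sits immediately after word 10 ("copied").
Base order: The tenant has announced that the driver copied which map while John audited the memo.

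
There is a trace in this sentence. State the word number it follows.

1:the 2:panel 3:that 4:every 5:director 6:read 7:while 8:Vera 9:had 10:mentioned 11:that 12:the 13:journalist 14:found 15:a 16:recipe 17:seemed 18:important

6

The displaced element is "the panel" (word 2).
It functions as the direct object of "read", so the gap sits immediately after word 6 ("read").
Base order: Every director read the panel while Vera had mentioned that the journalist found a recipe.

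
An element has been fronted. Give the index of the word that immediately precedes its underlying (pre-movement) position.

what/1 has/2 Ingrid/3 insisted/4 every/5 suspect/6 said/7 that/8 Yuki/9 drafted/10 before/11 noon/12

10

The displaced element is "what" (word 1).
It is linked across 2 clause boundaries (Ø → that).
It functions as the direct object of "drafted", so the gap sits immediately after word 10 ("drafted").
Base order: Ingrid has insisted every suspect said that Yuki drafted what before noon.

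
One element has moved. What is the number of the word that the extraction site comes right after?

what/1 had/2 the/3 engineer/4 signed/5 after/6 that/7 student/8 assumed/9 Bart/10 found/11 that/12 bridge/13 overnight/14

The displaced element is "what" (word 1).
It functions as the direct object of "signed", so the gap sits immediately after word 5 ("signed").
Base order: The engineer had signed what after that student assumed Bart found that bridge overnight.

5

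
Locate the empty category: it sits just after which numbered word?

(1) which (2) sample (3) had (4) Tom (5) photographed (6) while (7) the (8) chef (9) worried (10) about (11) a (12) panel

5

The displaced element is "which sample" (word 2).
It functions as the direct object of "photographed", so the gap sits immediately after word 5 ("photographed").
Base order: Tom had photographed which sample while the chef worried about a panel.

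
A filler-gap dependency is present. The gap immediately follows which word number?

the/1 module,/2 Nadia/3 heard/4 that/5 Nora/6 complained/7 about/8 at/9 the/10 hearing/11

8

The displaced element is "the module" (word 2).
It is linked across 1 clause boundary (that).
It functions as the object of the preposition "about" of "complained", so the gap sits immediately after word 8 ("about").
Base order: Nadia heard that Nora complained about the module at the hearing.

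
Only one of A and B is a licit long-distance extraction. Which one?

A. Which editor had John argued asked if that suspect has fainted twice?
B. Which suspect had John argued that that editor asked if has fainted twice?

A

In B, the wh-phrase is extracted from inside a wh-island (introduced by "if"), which blocks movement.
In A, the extraction path crosses only that-complement boundaries, which are transparent.
So A is grammatical.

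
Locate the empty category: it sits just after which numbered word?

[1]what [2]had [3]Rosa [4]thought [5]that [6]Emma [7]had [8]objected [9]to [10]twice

9

The displaced element is "what" (word 1).
It is linked across 1 clause boundary (that).
It functions as the object of the preposition "to" of "objected", so the gap sits immediately after word 9 ("to").
Base order: Rosa had thought that Emma had objected to what twice.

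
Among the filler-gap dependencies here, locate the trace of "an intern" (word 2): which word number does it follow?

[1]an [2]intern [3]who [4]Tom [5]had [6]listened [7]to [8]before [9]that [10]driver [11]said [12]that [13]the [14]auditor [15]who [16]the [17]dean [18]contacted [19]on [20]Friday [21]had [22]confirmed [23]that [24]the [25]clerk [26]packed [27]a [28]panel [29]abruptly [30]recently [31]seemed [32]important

The displaced element is "an intern" (word 2).
It functions as the object of the preposition "to" of "listened", so the gap sits immediately after word 7 ("to").
Base order: Tom had listened to an intern before that driver said that the auditor who the dean contacted on Friday had confirmed that the clerk packed a panel abruptly recently.

7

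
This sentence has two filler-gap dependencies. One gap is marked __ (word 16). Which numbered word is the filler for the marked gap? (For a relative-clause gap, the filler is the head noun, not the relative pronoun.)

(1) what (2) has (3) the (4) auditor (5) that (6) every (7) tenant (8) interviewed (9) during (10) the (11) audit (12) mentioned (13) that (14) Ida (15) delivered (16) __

1

The marked gap is the direct object of "delivered".
Its filler is the fronted wh-phrase "what", at word 1.
(The other dependency links word 4 to a gap after word 8.)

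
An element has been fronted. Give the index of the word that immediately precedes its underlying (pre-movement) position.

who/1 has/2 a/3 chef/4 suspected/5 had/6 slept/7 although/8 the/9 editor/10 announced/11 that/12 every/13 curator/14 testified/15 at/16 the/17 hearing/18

5

The displaced element is "who" (word 1).
It is linked across 1 clause boundary (Ø).
It functions as the subject of "slept", so the gap sits immediately after word 5 ("suspected").
Base order: A chef has suspected who had slept although the editor announced that every curator testified at the hearing.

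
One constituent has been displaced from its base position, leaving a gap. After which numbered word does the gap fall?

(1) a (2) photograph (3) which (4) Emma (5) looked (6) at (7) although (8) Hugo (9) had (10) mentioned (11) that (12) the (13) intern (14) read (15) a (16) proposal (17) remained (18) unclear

The displaced element is "a photograph" (word 2).
It functions as the object of the preposition "at" of "looked", so the gap sits immediately after word 6 ("at").
Base order: Emma looked at a photograph although Hugo had mentioned that the intern read a proposal.

6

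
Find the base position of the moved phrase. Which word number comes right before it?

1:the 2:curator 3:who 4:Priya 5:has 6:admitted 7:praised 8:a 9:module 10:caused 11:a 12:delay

6

The displaced element is "the curator" (word 2).
It is linked across 1 clause boundary (Ø).
It functions as the subject of "praised", so the gap sits immediately after word 6 ("admitted").
Base order: Priya has admitted that the curator praised a module.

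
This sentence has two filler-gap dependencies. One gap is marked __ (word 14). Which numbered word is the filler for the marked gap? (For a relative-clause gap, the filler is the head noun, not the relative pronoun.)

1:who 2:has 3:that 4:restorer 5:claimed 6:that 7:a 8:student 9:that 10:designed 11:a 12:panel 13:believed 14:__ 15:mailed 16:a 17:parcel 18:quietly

1

The marked gap is the subject of "mailed".
Its filler is the fronted wh-phrase "who", at word 1.
(The other dependency links word 8 to a gap after word 9.)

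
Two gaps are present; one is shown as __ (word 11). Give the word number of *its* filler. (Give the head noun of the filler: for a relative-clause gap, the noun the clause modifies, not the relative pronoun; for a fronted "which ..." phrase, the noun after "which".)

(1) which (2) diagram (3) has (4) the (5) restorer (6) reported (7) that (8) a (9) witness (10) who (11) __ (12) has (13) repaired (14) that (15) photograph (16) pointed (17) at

9

The marked gap is inside the relative clause, the subject of "repaired".
Its filler is the head noun "witness" (via "who"), at word 9.
(The other dependency links word 2 to a gap after word 17.)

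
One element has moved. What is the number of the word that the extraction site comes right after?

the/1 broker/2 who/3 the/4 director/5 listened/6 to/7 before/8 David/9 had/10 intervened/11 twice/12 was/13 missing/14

The displaced element is "the broker" (word 2).
It functions as the object of the preposition "to" of "listened", so the gap sits immediately after word 7 ("to").
Base order: The director listened to the broker before David had intervened twice.

7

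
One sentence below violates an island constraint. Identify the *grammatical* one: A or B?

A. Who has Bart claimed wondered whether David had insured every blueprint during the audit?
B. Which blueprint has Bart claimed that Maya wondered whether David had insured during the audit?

In B, the wh-phrase is extracted from inside a wh-island (introduced by "whether"), which blocks movement.
In A, the extraction path crosses only that-complement boundaries, which are transparent.
So A is grammatical.

A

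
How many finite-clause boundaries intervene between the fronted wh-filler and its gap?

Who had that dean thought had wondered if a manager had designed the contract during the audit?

1

"who" is extracted from the subject of "wondered".
Boundaries crossed, outermost first: [Ø] — 1 in total.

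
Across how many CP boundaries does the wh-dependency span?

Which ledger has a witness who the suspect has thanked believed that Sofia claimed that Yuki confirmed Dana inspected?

"which ledger" is extracted from the object of "inspected".
Boundaries crossed, outermost first: [that], [that], [Ø] — 3 in total.

3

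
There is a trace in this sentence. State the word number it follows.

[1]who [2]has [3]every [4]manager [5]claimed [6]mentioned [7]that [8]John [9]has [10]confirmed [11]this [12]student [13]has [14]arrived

5

The displaced element is "who" (word 1).
It is linked across 1 clause boundary (Ø).
It functions as the subject of "mentioned", so the gap sits immediately after word 5 ("claimed").
Base order: Every manager has claimed who mentioned that John has confirmed this student has arrived.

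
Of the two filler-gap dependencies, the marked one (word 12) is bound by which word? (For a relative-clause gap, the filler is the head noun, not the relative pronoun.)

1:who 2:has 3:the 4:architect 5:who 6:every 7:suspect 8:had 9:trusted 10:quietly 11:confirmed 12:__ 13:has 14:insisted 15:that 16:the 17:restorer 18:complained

1

The marked gap is the subject of "insisted".
Its filler is the fronted wh-phrase "who", at word 1.
(The other dependency links word 4 to a gap after word 9.)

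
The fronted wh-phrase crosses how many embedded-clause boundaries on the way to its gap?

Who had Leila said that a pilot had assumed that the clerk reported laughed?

3

"who" is extracted from the subject of "laughed".
Boundaries crossed, outermost first: [that], [that], [Ø] — 3 in total.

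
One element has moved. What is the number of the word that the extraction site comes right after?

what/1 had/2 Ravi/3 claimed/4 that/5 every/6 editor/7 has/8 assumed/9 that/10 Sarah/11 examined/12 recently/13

12

The displaced element is "what" (word 1).
It is linked across 2 clause boundaries (that → that).
It functions as the direct object of "examined", so the gap sits immediately after word 12 ("examined").
Base order: Ravi had claimed that every editor has assumed that Sarah examined what recently.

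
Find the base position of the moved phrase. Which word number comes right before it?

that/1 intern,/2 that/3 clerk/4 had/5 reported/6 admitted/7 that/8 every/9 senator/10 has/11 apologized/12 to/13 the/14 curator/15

6

The displaced element is "that intern" (word 2).
It is linked across 1 clause boundary (Ø).
It functions as the subject of "admitted", so the gap sits immediately after word 6 ("reported").
Base order: That clerk had reported that that intern admitted that every senator has apologized to the curator.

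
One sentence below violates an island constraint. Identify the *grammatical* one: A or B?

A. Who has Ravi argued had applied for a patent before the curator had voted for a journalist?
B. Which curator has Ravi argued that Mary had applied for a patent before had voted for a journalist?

A

In B, the wh-phrase is extracted from inside an adjunct island (introduced by "before"), which blocks movement.
In A, the extraction path crosses only that-complement boundaries, which are transparent.
So A is grammatical.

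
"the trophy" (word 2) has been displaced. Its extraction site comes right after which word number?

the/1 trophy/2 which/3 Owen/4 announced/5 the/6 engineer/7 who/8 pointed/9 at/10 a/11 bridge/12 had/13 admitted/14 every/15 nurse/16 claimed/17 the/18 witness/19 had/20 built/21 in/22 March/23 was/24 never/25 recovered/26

The displaced element is "the trophy" (word 2).
It is linked across 3 clause boundaries (Ø → Ø → Ø).
It functions as the direct object of "built", so the gap sits immediately after word 21 ("built").
Base order: Owen announced the engineer who pointed at a bridge had admitted every nurse claimed the witness had built the trophy in March.

21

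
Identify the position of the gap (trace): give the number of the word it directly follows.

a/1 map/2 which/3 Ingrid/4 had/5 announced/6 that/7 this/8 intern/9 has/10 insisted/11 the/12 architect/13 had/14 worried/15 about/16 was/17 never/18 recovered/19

16

The displaced element is "a map" (word 2).
It is linked across 2 clause boundaries (that → Ø).
It functions as the object of the preposition "about" of "worried", so the gap sits immediately after word 16 ("about").
Base order: Ingrid had announced that this intern has insisted the architect had worried about a map.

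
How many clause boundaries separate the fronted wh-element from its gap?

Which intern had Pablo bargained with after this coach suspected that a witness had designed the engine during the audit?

0

"which intern" originates inside the matrix clause — no clause boundary is crossed.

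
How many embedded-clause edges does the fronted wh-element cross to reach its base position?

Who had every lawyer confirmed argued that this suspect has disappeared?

"who" is extracted from the subject of "argued".
Boundaries crossed, outermost first: [Ø] — 1 in total.

1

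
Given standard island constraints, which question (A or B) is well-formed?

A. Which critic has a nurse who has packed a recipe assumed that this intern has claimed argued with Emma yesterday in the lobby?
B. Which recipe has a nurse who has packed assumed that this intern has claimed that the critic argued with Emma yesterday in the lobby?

In B, the wh-phrase is extracted from inside a complex-NP island (relative clause) (introduced by "who"), which blocks movement.
In A, the extraction path crosses only that-complement boundaries, which are transparent.
So A is grammatical.

A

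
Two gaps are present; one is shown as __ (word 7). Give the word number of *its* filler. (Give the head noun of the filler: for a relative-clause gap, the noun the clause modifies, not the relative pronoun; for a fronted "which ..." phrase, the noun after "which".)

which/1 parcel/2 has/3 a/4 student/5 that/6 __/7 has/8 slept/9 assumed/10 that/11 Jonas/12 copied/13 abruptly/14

5

The marked gap is inside the relative clause, the subject of "slept".
Its filler is the head noun "student" (via "that"), at word 5.
(The other dependency links word 2 to a gap after word 13.)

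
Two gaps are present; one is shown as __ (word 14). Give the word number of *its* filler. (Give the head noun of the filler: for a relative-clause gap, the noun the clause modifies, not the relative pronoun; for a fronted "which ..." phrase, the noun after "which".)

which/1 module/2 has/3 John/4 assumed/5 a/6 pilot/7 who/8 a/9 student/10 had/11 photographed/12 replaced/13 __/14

2

The marked gap is the direct object of "replaced".
Its filler is the fronted wh-phrase "which module", at word 2.
(The other dependency links word 7 to a gap after word 12.)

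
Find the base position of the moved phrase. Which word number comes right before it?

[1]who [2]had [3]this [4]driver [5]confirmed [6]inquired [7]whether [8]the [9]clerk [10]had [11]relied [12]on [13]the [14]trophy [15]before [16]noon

5

The displaced element is "who" (word 1).
It is linked across 1 clause boundary (Ø).
It functions as the subject of "inquired", so the gap sits immediately after word 5 ("confirmed").
Base order: This driver had confirmed that who inquired whether the clerk had relied on the trophy before noon.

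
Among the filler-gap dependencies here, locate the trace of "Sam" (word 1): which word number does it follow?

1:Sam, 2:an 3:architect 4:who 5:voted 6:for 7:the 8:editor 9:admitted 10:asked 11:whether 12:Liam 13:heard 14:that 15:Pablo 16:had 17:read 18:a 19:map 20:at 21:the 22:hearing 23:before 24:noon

The displaced element is "Sam" (word 1).
It is linked across 1 clause boundary (Ø).
It functions as the subject of "asked", so the gap sits immediately after word 9 ("admitted").
Base order: An architect who voted for the editor admitted Sam asked whether Liam heard that Pablo had read a map at the hearing before noon.

9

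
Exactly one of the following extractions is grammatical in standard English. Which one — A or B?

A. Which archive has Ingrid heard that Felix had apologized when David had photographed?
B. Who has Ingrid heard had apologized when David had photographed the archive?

In A, the wh-phrase is extracted from inside an adjunct island (introduced by "when"), which blocks movement.
In B, the extraction path crosses only that-complement boundaries, which are transparent.
So B is grammatical.

B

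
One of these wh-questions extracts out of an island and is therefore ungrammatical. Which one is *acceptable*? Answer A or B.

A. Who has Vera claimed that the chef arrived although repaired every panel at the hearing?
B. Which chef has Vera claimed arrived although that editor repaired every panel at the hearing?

B

In A, the wh-phrase is extracted from inside an adjunct island (introduced by "although"), which blocks movement.
In B, the extraction path crosses only that-complement boundaries, which are transparent.
So B is grammatical.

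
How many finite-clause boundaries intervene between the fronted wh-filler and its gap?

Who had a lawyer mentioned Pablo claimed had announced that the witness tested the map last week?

"who" is extracted from the subject of "announced".
Boundaries crossed, outermost first: [Ø], [Ø] — 2 in total.

2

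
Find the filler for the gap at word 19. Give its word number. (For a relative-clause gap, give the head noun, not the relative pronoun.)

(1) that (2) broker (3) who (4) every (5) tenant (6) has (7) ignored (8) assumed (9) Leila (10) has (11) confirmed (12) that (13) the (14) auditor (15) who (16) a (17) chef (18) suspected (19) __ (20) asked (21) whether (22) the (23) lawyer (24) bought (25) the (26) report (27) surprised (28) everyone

14

The gap at 19 is the subject of "asked", inside a relative clause.
The relative pronoun is "who" (word 15); it is bound by the head noun immediately before it.
Its filler is the head noun "auditor", at word 14.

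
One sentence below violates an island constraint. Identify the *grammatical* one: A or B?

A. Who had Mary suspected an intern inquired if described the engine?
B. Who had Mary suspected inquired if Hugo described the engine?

In A, the wh-phrase is extracted from inside a wh-island (introduced by "if"), which blocks movement.
In B, the extraction path crosses only that-complement boundaries, which are transparent.
So B is grammatical.

B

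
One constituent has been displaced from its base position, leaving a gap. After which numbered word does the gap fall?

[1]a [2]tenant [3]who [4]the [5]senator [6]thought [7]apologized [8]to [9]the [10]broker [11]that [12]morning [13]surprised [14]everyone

6

The displaced element is "a tenant" (word 2).
It is linked across 1 clause boundary (Ø).
It functions as the subject of "apologized", so the gap sits immediately after word 6 ("thought").
Base order: The senator thought that a tenant apologized to the broker that morning.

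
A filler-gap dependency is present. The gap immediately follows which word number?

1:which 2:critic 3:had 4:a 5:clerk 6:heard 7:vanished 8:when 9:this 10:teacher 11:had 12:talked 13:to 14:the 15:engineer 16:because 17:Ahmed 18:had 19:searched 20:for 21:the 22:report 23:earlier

6

The displaced element is "which critic" (word 2).
It is linked across 1 clause boundary (Ø).
It functions as the subject of "vanished", so the gap sits immediately after word 6 ("heard").
Base order: A clerk had heard which critic vanished when this teacher had talked to the engineer because Ahmed had searched for the report earlier.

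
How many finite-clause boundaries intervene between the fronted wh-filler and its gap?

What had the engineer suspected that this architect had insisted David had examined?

"what" is extracted from the object of "examined".
Boundaries crossed, outermost first: [that], [Ø] — 2 in total.

2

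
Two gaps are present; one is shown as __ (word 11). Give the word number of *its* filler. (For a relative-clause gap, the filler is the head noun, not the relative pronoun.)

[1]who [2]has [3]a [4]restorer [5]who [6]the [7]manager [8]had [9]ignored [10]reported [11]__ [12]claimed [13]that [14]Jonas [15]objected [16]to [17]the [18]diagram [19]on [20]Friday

The marked gap is the subject of "claimed".
Its filler is the fronted wh-phrase "who", at word 1.
(The other dependency links word 4 to a gap after word 9.)

1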